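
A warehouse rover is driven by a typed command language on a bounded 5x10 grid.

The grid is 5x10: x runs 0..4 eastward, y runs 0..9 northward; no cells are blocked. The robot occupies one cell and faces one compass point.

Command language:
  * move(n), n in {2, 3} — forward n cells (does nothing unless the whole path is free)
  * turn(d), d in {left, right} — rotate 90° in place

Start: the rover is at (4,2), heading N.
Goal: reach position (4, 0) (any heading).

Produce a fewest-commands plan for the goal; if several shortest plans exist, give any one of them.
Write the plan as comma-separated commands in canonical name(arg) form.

turn(right), turn(right), move(2)

begin: at (4,2), heading N
t=1 turn(right) ⇒ at (4,2), heading E
t=2 turn(right) ⇒ at (4,2), heading S
t=3 move(2) ⇒ at (4,0), heading S
no 2-step plan works, so 3 is optimal.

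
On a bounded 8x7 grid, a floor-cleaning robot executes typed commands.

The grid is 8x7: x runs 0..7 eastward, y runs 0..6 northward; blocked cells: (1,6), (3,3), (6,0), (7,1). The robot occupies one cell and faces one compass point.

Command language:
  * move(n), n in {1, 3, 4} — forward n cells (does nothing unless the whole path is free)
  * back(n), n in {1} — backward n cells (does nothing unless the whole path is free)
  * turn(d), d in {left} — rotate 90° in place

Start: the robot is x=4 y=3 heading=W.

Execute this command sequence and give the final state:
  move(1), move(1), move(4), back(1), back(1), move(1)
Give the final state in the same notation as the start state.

x=5 y=3 heading=W

start: x=4 y=3 heading=W
1. move(1) → x=4 y=3 heading=W
2. move(1) → x=4 y=3 heading=W
3. move(4) → x=4 y=3 heading=W
4. back(1) → x=5 y=3 heading=W
5. back(1) → x=6 y=3 heading=W
6. move(1) → x=5 y=3 heading=W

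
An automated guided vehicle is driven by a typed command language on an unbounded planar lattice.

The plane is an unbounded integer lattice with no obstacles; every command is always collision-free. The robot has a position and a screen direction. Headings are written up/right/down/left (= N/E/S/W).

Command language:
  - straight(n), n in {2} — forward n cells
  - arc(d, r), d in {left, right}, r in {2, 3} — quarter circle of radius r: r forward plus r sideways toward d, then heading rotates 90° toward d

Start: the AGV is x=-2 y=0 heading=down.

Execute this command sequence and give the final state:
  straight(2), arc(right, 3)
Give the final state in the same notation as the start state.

x=-5 y=-5 heading=left

begin: x=-2 y=0 heading=down
1. straight(2) → x=-2 y=-2 heading=down
2. arc(right, 3) → x=-5 y=-5 heading=left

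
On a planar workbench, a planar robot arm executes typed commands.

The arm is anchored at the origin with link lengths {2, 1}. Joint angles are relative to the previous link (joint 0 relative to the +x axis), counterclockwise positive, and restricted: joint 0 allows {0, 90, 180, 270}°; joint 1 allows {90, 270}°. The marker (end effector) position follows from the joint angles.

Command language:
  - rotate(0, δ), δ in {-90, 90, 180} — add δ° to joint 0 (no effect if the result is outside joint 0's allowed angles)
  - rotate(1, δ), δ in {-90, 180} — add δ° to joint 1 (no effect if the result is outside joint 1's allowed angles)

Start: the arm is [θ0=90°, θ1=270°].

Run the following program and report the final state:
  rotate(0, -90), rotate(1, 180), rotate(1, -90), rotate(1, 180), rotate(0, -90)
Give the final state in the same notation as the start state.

[θ0=270°, θ1=270°]

t0: [θ0=90°, θ1=270°]
[1] after rotate(0, -90): [θ0=0°, θ1=270°]
[2] after rotate(1, 180): [θ0=0°, θ1=90°]
[3] after rotate(1, -90): [θ0=0°, θ1=90°]
[4] after rotate(1, 180): [θ0=0°, θ1=270°]
[5] after rotate(0, -90): [θ0=270°, θ1=270°]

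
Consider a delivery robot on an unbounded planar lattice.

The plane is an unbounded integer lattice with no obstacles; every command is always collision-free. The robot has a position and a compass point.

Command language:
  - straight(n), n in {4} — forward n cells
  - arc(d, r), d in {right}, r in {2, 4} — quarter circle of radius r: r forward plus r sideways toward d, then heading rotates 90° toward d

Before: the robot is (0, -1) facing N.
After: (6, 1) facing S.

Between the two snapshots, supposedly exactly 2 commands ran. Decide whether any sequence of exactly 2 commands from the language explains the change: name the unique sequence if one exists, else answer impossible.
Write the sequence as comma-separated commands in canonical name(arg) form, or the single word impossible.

key: running arc(right, 2) before arc(right, 4) would end elsewhere — order is forced
begin: (0, -1) facing N
step 1 (arc(right, 4)): (4, 3) facing E
step 2 (arc(right, 2)): (6, 1) facing S
no rival 2-sequence matches.

arc(right, 4), arc(right, 2)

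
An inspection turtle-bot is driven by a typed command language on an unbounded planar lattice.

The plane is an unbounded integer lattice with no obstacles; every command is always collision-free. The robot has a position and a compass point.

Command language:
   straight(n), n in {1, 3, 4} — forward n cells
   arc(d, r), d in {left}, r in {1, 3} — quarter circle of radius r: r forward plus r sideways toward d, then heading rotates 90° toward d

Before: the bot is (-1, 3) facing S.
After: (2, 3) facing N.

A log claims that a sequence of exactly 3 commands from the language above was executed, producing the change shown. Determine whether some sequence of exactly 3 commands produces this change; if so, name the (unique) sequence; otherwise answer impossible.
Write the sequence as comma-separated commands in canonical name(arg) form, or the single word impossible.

key: position moved to (2,3) AND the heading swung to N — translation plus rotation needed
start: (-1, 3) facing S
1. arc(left, 1) → (0, 2) facing E
2. straight(1) → (1, 2) facing E
3. arc(left, 1) → (2, 3) facing N
all 125 alternatives checked — unique.

arc(left, 1), straight(1), arc(left, 1)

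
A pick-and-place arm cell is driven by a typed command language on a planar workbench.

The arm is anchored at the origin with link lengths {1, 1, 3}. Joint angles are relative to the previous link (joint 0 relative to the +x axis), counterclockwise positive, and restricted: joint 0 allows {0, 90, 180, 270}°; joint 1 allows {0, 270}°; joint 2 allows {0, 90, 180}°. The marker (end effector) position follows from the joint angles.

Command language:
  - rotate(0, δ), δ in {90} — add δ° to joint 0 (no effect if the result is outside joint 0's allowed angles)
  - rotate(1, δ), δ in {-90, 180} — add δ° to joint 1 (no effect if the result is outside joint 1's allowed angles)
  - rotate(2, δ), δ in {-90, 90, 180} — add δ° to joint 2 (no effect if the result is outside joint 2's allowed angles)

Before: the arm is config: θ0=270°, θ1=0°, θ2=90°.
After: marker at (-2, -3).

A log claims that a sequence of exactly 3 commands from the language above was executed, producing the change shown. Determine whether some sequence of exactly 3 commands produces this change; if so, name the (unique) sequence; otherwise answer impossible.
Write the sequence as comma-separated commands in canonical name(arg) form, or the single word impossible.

rotate(0, 90), rotate(0, 90), rotate(0, 90)

start: config: θ0=270°, θ1=0°, θ2=90°
t=1 rotate(0, 90) ⇒ config: θ0=0°, θ1=0°, θ2=90°
t=2 rotate(0, 90) ⇒ config: θ0=90°, θ1=0°, θ2=90°
t=3 rotate(0, 90) ⇒ config: θ0=180°, θ1=0°, θ2=90°
no other 3-command option fits: unique.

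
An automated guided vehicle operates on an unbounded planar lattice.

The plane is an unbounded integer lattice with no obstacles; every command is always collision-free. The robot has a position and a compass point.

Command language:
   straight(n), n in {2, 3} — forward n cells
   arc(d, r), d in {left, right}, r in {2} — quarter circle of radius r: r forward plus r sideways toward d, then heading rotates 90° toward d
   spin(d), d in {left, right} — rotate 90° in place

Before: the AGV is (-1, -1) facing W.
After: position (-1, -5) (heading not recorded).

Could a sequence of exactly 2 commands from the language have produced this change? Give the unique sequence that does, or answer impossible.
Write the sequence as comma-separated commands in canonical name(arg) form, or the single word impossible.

arc(left, 2), arc(left, 2)

t0: (-1, -1) facing W
[1] after arc(left, 2): (-3, -3) facing S
[2] after arc(left, 2): (-1, -5) facing E
uniquely the one of 36 2-step routes that fits.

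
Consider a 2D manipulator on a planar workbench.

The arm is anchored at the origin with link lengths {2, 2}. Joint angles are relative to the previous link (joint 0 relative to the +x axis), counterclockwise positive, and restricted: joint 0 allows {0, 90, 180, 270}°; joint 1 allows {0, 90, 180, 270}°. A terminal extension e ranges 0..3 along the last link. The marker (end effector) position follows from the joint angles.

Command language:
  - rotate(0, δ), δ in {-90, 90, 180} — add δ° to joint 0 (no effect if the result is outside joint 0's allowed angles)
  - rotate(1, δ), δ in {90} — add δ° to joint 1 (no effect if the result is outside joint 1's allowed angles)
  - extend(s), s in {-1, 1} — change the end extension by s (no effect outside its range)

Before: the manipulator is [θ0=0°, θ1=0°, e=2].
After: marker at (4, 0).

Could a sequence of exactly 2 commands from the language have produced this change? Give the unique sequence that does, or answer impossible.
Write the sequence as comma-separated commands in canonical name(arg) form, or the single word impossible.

extend(-1), extend(-1)

begin: [θ0=0°, θ1=0°, e=2]
[1] after extend(-1): [θ0=0°, θ1=0°, e=1]
[2] after extend(-1): [θ0=0°, θ1=0°, e=0]
no other 2-command option fits: unique.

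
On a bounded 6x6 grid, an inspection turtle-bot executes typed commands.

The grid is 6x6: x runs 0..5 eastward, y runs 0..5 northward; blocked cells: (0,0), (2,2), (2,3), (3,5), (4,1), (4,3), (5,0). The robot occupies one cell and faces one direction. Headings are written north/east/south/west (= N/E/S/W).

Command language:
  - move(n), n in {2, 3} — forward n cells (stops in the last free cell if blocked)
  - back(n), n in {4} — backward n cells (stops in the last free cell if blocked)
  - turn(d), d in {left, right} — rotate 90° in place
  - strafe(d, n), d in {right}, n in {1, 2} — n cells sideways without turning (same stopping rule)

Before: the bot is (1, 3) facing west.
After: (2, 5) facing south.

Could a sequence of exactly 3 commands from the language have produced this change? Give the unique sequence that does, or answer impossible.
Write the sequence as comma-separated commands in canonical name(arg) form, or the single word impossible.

strafe(right, 2), back(4), turn(left)

key: cell and facing (now S) both changed — the 3 commands mix motion and turning
begin: (1, 3) facing west
t=1 strafe(right, 2) ⇒ (1, 5) facing west
t=2 back(4) ⇒ (2, 5) facing west
t=3 turn(left) ⇒ (2, 5) facing south
all 343 alternatives checked — unique.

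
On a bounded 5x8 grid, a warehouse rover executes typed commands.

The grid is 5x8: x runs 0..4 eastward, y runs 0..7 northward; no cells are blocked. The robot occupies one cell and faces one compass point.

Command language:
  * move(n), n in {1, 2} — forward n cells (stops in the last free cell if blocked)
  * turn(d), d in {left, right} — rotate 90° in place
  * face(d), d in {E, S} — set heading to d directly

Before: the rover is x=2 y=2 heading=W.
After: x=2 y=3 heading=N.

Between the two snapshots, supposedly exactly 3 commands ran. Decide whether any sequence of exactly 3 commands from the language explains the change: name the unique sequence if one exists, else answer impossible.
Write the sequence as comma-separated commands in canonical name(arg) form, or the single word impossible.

key: cell and facing (now N) both changed — the 3 commands mix motion and turning
initial: x=2 y=2 heading=W
t=1 face(E) ⇒ x=2 y=2 heading=E
t=2 turn(left) ⇒ x=2 y=2 heading=N
t=3 move(1) ⇒ x=2 y=3 heading=N
no rival 3-sequence matches.

face(E), turn(left), move(1)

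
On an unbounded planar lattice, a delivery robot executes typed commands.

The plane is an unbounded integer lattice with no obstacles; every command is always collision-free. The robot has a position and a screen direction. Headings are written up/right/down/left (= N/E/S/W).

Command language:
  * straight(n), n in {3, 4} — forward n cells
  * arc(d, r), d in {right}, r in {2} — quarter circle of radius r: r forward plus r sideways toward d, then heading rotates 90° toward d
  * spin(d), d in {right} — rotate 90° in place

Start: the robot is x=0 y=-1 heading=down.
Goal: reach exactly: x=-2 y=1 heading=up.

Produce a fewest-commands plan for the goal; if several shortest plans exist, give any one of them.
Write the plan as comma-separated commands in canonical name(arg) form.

from: x=0 y=-1 heading=down
step 1 (spin(right)): x=0 y=-1 heading=left
step 2 (arc(right, 2)): x=-2 y=1 heading=up
nothing shorter than 2 reaches the goal.

spin(right), arc(right, 2)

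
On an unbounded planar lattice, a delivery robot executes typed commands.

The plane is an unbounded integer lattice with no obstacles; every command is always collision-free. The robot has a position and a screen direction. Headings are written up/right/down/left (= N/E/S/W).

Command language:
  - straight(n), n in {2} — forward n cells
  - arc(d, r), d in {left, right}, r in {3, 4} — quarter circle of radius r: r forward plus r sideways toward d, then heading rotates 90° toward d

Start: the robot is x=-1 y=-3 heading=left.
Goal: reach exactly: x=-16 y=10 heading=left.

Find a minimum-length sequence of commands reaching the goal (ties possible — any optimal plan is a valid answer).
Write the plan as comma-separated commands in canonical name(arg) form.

straight(2), arc(right, 3), arc(left, 3), arc(right, 3), arc(left, 4)

from: x=-1 y=-3 heading=left
step 1 (straight(2)): x=-3 y=-3 heading=left
step 2 (arc(right, 3)): x=-6 y=0 heading=up
step 3 (arc(left, 3)): x=-9 y=3 heading=left
step 4 (arc(right, 3)): x=-12 y=6 heading=up
step 5 (arc(left, 4)): x=-16 y=10 heading=left
shorter routes all fall short; 5 is best.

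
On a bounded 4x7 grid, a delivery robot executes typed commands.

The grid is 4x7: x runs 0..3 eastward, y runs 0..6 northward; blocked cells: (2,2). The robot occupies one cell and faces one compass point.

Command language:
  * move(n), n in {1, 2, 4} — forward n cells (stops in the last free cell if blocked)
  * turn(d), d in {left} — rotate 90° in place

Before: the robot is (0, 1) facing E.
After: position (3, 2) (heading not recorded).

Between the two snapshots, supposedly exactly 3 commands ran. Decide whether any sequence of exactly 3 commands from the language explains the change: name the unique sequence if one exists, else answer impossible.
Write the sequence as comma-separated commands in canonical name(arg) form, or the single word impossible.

key: move(4) runs into the grid edge before its full distance
start: (0, 1) facing E
t=1 move(4) ⇒ (3, 1) facing E
t=2 turn(left) ⇒ (3, 1) facing N
t=3 move(1) ⇒ (3, 2) facing N
no rival 3-sequence matches.

move(4), turn(left), move(1)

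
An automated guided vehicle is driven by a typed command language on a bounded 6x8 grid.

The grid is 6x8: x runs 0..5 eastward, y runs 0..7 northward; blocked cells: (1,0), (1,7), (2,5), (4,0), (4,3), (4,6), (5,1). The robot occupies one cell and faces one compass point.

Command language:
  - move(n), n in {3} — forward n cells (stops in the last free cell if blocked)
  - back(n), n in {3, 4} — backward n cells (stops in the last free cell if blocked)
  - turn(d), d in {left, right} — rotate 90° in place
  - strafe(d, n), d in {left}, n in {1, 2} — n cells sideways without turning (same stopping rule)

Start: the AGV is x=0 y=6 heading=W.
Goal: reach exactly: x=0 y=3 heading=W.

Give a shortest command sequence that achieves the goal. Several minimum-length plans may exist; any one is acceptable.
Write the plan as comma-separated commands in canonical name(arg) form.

initial: x=0 y=6 heading=W
1. strafe(left, 2) → x=0 y=4 heading=W
2. strafe(left, 1) → x=0 y=3 heading=W
no 1-step plan works, so 2 is optimal.

strafe(left, 2), strafe(left, 1)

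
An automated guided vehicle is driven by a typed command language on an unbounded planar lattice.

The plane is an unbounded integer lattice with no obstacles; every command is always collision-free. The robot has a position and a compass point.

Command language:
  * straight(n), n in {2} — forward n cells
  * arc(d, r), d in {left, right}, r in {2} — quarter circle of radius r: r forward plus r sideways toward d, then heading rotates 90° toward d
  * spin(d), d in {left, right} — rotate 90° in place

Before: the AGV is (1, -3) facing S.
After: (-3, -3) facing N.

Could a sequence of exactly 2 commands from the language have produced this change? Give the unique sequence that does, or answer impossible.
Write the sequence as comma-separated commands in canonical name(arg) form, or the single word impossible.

key: position moved to (-3,-3) AND the heading swung to N — translation plus rotation needed
from: (1, -3) facing S
1. arc(right, 2) → (-1, -5) facing W
2. arc(right, 2) → (-3, -3) facing N
no rival 2-sequence matches.

arc(right, 2), arc(right, 2)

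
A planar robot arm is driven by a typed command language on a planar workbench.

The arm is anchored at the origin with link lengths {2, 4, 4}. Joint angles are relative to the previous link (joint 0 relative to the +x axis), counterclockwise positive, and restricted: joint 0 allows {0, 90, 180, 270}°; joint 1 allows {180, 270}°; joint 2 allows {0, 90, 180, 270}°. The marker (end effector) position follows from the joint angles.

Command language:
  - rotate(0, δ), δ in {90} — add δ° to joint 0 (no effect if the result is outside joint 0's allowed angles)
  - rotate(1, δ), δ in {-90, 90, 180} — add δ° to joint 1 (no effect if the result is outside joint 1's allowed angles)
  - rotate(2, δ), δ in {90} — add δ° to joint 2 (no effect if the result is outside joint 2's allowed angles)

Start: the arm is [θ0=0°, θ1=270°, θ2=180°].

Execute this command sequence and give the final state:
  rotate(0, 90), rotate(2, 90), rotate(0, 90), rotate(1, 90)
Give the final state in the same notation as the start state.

from: [θ0=0°, θ1=270°, θ2=180°]
step 1 (rotate(0, 90)): [θ0=90°, θ1=270°, θ2=180°]
step 2 (rotate(2, 90)): [θ0=90°, θ1=270°, θ2=270°]
step 3 (rotate(0, 90)): [θ0=180°, θ1=270°, θ2=270°]
step 4 (rotate(1, 90)): [θ0=180°, θ1=270°, θ2=270°]

[θ0=180°, θ1=270°, θ2=270°]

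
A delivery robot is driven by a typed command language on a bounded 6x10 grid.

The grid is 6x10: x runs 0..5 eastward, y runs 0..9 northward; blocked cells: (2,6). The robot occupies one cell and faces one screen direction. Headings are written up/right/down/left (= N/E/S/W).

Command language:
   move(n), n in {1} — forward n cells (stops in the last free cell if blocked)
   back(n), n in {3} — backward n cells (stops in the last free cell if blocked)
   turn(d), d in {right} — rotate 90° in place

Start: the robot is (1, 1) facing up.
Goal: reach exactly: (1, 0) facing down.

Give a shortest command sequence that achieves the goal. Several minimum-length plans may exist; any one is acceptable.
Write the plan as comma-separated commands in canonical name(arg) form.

from: (1, 1) facing up
[1] after back(3): (1, 0) facing up
[2] after turn(right): (1, 0) facing right
[3] after turn(right): (1, 0) facing down
shorter routes all fall short; 3 is best.

back(3), turn(right), turn(right)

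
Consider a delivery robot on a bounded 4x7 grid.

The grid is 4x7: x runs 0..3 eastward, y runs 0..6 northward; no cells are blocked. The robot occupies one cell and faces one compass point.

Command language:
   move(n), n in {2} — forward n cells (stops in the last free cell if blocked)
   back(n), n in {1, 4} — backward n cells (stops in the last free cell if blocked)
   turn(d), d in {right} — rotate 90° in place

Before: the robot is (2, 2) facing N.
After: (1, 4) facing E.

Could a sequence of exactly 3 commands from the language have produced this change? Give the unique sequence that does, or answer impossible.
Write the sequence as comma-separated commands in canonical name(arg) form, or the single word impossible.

move(2), turn(right), back(1)

key: running back(1) before move(2) would end elsewhere — order is forced
from: (2, 2) facing N
[1] after move(2): (2, 4) facing N
[2] after turn(right): (2, 4) facing E
[3] after back(1): (1, 4) facing E
all 64 alternatives checked — unique.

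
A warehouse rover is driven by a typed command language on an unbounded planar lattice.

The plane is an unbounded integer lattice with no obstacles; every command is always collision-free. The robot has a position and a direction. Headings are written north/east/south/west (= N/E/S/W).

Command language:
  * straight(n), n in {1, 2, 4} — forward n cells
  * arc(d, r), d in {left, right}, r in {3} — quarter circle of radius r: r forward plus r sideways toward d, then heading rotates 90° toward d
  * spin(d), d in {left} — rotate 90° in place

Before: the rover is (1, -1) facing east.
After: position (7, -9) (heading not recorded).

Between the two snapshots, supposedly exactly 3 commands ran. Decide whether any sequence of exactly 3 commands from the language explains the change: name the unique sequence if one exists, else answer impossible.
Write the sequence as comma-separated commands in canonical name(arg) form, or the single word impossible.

key: order matters: swapping arc(right, 3) and arc(left, 3) lands elsewhere
begin: (1, -1) facing east
[1] after arc(right, 3): (4, -4) facing south
[2] after straight(2): (4, -6) facing south
[3] after arc(left, 3): (7, -9) facing east
all 216 alternatives checked — unique.

arc(right, 3), straight(2), arc(left, 3)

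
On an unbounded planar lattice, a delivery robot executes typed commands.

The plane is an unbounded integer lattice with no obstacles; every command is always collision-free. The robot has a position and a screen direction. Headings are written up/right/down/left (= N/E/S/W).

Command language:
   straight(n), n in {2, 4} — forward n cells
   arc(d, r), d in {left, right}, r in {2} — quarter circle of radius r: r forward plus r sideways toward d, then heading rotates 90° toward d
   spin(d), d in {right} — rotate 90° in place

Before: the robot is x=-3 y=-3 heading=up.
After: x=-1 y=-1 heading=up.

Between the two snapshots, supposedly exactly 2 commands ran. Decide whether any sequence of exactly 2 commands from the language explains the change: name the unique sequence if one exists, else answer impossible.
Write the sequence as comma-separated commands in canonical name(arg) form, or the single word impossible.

spin(right), arc(left, 2)

key: heading stays N — rotations cancel among the 2 commands
from: x=-3 y=-3 heading=up
[1] after spin(right): x=-3 y=-3 heading=right
[2] after arc(left, 2): x=-1 y=-1 heading=up
uniquely the one of 25 2-step routes that fits.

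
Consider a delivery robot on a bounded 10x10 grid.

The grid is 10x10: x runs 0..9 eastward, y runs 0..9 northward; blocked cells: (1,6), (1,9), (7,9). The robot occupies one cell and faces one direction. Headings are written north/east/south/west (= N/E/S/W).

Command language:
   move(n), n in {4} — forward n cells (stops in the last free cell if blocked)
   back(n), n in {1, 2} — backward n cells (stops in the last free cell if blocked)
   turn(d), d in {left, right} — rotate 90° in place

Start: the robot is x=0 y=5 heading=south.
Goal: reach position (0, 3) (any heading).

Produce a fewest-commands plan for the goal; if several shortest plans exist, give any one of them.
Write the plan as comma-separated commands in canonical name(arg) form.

start: x=0 y=5 heading=south
t=1 back(2) ⇒ x=0 y=7 heading=south
t=2 move(4) ⇒ x=0 y=3 heading=south
minimal: 2 command(s), checked below 2.

back(2), move(4)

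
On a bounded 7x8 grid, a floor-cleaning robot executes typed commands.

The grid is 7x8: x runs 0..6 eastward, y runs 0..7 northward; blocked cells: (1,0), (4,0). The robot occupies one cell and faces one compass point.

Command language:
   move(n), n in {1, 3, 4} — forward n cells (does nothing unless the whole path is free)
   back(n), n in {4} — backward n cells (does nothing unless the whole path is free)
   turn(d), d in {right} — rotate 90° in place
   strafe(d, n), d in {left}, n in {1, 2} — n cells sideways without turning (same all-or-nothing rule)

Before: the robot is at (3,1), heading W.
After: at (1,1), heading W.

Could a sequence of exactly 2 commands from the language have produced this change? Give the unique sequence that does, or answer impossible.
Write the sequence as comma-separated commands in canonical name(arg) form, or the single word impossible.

key: heading stays W — no command in the sequence turns
start: at (3,1), heading W
step 1 (move(1)): at (2,1), heading W
step 2 (move(1)): at (1,1), heading W
all 49 alternatives checked — unique.

move(1), move(1)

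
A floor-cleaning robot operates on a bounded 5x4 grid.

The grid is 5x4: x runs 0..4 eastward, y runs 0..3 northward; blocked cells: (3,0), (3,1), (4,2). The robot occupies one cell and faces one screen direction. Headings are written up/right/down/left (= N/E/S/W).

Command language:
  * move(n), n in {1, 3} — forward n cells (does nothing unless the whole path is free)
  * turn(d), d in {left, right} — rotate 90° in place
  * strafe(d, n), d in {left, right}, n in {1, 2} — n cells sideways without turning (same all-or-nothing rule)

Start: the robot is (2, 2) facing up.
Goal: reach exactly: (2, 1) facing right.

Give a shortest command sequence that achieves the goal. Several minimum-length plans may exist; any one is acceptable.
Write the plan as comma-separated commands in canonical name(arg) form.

turn(right), strafe(right, 1)

begin: (2, 2) facing up
[1] after turn(right): (2, 2) facing right
[2] after strafe(right, 1): (2, 1) facing right
shorter routes all fall short; 2 is best.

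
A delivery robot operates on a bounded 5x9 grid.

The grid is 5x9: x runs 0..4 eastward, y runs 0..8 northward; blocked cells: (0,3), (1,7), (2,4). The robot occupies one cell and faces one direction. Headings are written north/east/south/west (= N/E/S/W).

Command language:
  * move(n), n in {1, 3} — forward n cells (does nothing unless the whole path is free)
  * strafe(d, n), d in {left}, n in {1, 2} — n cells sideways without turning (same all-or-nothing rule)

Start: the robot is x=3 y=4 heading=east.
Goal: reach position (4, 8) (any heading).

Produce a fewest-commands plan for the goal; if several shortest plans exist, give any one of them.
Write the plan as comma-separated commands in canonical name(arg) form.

strafe(left, 2), strafe(left, 2), move(1)

t0: x=3 y=4 heading=east
[1] after strafe(left, 2): x=3 y=6 heading=east
[2] after strafe(left, 2): x=3 y=8 heading=east
[3] after move(1): x=4 y=8 heading=east
shorter routes all fall short; 3 is best.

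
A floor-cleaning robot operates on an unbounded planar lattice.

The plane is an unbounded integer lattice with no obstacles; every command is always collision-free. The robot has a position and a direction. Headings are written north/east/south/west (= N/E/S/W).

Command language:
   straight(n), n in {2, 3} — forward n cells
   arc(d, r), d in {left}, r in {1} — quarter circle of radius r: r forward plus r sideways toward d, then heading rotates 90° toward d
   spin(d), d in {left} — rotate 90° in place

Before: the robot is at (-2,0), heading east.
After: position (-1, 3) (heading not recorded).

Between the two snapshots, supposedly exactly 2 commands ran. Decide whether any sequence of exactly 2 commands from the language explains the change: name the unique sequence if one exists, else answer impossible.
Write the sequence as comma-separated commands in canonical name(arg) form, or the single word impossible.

arc(left, 1), straight(2)

key: order matters: swapping arc(left, 1) and straight(2) lands elsewhere
initial: at (-2,0), heading east
1. arc(left, 1) → at (-1,1), heading north
2. straight(2) → at (-1,3), heading north
uniquely the one of 16 2-step routes that fits.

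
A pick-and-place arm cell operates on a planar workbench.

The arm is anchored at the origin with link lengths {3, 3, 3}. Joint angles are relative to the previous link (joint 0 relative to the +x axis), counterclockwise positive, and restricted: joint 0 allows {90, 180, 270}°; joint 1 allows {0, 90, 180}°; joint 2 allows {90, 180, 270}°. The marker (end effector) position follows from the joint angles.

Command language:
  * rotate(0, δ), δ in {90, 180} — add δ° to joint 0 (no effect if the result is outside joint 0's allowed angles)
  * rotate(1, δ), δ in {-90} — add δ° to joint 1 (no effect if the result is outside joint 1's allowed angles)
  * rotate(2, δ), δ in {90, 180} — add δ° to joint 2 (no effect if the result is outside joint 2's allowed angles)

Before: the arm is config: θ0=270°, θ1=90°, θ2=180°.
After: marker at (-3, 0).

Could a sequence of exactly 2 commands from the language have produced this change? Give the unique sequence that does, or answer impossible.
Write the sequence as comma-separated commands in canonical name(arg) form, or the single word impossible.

key: order matters: swapping rotate(0, 180) and rotate(0, 90) lands elsewhere
initial: config: θ0=270°, θ1=90°, θ2=180°
1. rotate(0, 180) → config: θ0=90°, θ1=90°, θ2=180°
2. rotate(0, 90) → config: θ0=180°, θ1=90°, θ2=180°
uniquely the one of 25 2-step routes that fits.

rotate(0, 180), rotate(0, 90)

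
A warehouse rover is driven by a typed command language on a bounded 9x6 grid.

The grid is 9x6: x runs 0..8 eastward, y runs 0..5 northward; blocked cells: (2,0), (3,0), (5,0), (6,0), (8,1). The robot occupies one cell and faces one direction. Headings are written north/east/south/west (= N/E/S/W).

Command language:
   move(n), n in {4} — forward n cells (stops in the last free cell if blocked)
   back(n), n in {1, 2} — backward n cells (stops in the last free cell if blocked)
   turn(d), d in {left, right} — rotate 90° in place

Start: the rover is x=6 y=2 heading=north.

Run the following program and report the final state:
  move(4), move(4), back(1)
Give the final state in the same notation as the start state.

x=6 y=4 heading=north

begin: x=6 y=2 heading=north
step 1 (move(4)): x=6 y=5 heading=north
step 2 (move(4)): x=6 y=5 heading=north
step 3 (back(1)): x=6 y=4 heading=north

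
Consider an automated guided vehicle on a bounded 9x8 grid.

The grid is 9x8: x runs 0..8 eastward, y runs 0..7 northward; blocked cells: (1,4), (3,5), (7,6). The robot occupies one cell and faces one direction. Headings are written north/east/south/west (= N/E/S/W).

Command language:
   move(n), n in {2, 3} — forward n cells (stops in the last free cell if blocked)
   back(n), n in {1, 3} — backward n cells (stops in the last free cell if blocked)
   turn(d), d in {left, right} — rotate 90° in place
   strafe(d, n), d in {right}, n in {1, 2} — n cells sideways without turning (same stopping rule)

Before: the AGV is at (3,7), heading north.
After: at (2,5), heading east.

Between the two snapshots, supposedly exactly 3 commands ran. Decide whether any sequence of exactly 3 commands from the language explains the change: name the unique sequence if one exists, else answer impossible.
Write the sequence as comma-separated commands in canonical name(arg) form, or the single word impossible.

key: order matters: swapping turn(right) and strafe(right, 2) lands elsewhere
initial: at (3,7), heading north
step 1 (turn(right)): at (3,7), heading east
step 2 (back(1)): at (2,7), heading east
step 3 (strafe(right, 2)): at (2,5), heading east
no other 3-command option fits: unique.

turn(right), back(1), strafe(right, 2)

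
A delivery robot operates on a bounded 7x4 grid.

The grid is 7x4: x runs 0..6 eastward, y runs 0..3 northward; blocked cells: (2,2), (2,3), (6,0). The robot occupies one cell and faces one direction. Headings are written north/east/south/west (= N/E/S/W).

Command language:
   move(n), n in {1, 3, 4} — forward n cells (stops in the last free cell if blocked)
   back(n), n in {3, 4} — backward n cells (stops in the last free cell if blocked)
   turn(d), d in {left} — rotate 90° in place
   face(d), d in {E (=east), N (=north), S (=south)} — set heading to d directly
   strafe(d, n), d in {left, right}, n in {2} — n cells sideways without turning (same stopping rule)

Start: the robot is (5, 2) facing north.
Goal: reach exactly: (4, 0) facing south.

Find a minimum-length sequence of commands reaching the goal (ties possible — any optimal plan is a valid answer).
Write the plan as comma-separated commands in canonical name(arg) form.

start: (5, 2) facing north
step 1 (back(4)): (5, 0) facing north
step 2 (turn(left)): (5, 0) facing west
step 3 (move(1)): (4, 0) facing west
step 4 (turn(left)): (4, 0) facing south
nothing shorter than 4 reaches the goal.

back(4), turn(left), move(1), turn(left)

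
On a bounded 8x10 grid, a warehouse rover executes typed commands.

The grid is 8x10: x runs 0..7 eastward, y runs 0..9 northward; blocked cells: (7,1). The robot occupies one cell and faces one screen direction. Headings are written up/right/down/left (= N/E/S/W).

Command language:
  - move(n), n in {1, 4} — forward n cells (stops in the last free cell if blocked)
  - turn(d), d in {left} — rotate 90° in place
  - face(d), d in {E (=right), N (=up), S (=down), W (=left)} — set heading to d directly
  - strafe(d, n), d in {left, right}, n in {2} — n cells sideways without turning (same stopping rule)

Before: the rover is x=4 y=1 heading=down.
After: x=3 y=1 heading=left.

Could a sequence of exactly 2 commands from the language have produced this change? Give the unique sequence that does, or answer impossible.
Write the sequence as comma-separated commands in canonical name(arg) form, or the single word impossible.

face(W), move(1)

key: order matters: swapping face(W) and move(1) lands elsewhere
initial: x=4 y=1 heading=down
1. face(W) → x=4 y=1 heading=left
2. move(1) → x=3 y=1 heading=left
no rival 2-sequence matches.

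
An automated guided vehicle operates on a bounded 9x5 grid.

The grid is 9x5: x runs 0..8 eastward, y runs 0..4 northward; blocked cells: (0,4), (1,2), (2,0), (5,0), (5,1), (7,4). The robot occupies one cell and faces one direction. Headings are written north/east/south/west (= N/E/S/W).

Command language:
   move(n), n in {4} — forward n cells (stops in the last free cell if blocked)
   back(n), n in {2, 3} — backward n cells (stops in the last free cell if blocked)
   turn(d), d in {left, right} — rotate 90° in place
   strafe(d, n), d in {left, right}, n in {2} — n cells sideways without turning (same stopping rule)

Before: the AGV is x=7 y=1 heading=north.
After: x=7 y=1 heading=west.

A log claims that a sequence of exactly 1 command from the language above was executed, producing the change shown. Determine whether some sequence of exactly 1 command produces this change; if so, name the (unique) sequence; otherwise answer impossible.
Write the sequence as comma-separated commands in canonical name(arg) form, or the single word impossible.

key: parked at (7,1) the whole time — nothing moves the robot
from: x=7 y=1 heading=north
1. turn(left) → x=7 y=1 heading=west
uniquely the one of 7 1-step routes that fits.

turn(left)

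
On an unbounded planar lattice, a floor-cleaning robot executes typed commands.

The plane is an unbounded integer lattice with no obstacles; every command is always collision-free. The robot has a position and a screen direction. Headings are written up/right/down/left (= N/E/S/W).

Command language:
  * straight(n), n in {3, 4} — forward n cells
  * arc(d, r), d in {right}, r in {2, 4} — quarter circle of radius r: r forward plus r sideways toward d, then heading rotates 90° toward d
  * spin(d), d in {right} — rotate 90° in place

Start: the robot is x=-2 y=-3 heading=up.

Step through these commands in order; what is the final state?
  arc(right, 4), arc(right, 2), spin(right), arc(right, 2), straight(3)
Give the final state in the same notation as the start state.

x=2 y=4 heading=up

initial: x=-2 y=-3 heading=up
[1] after arc(right, 4): x=2 y=1 heading=right
[2] after arc(right, 2): x=4 y=-1 heading=down
[3] after spin(right): x=4 y=-1 heading=left
[4] after arc(right, 2): x=2 y=1 heading=up
[5] after straight(3): x=2 y=4 heading=up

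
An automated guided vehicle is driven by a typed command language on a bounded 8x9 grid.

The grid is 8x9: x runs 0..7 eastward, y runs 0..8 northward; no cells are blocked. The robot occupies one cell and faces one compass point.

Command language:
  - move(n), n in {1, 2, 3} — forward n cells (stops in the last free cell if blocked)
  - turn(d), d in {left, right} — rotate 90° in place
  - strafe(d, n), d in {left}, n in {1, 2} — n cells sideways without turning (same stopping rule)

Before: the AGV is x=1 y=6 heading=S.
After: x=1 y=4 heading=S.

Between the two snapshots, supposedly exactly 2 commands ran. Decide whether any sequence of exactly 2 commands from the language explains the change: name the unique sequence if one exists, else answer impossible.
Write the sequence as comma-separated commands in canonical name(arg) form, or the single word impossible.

move(1), move(1)

key: still facing S at the end — nothing in the sequence rotates
start: x=1 y=6 heading=S
t=1 move(1) ⇒ x=1 y=5 heading=S
t=2 move(1) ⇒ x=1 y=4 heading=S
all 49 alternatives checked — unique.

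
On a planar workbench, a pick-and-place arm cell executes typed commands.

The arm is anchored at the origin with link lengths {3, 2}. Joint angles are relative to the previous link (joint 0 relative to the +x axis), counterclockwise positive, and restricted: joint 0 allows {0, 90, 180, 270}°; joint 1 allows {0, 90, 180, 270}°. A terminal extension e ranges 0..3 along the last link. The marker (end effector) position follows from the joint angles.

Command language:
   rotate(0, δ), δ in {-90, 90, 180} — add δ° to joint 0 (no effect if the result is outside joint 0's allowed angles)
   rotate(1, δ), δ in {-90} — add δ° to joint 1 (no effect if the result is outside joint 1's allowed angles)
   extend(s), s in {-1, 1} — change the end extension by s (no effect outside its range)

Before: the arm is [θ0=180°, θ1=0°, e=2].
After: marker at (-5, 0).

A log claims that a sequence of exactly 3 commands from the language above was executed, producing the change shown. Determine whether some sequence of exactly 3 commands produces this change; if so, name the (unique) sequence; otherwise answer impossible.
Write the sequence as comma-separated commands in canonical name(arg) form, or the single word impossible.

extend(-1), extend(-1), extend(-1)

from: [θ0=180°, θ1=0°, e=2]
step 1 (extend(-1)): [θ0=180°, θ1=0°, e=1]
step 2 (extend(-1)): [θ0=180°, θ1=0°, e=0]
step 3 (extend(-1)): [θ0=180°, θ1=0°, e=0]
no rival 3-sequence matches.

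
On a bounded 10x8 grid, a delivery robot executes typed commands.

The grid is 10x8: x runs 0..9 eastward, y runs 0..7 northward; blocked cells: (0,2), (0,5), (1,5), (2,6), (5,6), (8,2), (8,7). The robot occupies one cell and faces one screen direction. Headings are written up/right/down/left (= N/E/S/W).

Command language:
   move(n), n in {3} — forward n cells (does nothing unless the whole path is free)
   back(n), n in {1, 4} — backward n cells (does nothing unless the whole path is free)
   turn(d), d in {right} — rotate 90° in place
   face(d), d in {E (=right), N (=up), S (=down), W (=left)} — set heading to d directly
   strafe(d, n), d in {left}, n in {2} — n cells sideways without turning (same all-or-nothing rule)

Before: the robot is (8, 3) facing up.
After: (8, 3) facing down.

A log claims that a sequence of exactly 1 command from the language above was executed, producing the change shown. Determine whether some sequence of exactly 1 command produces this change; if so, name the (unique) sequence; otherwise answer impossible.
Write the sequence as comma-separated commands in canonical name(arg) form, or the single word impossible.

key: parked at (8,3) the whole time — nothing moves the robot
initial: (8, 3) facing up
[1] after face(S): (8, 3) facing down
uniquely the one of 9 1-step routes that fits.

face(S)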